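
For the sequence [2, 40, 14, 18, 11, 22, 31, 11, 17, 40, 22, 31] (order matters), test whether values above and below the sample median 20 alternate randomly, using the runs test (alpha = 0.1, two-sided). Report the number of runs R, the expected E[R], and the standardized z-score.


Step 1: Compute median = 20; label A = above, B = below.
Labels in order: BABBBAABBAAA  (n_A = 6, n_B = 6)
Step 2: Count runs R = 6.
Step 3: Under H0 (random ordering), E[R] = 2*n_A*n_B/(n_A+n_B) + 1 = 2*6*6/12 + 1 = 7.0000.
        Var[R] = 2*n_A*n_B*(2*n_A*n_B - n_A - n_B) / ((n_A+n_B)^2 * (n_A+n_B-1)) = 4320/1584 = 2.7273.
        SD[R] = 1.6514.
Step 4: Continuity-corrected z = (R + 0.5 - E[R]) / SD[R] = (6 + 0.5 - 7.0000) / 1.6514 = -0.3028.
Step 5: Two-sided p-value via normal approximation = 2*(1 - Phi(|z|)) = 0.762069.
Step 6: alpha = 0.1. fail to reject H0.

R = 6, z = -0.3028, p = 0.762069, fail to reject H0.


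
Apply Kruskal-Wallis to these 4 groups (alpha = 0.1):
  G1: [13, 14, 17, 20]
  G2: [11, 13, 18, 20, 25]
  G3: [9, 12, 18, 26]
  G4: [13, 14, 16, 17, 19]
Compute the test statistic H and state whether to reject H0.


Step 1: Combine all N = 18 observations and assign midranks.
sorted (value, group, rank): (9,G3,1), (11,G2,2), (12,G3,3), (13,G1,5), (13,G2,5), (13,G4,5), (14,G1,7.5), (14,G4,7.5), (16,G4,9), (17,G1,10.5), (17,G4,10.5), (18,G2,12.5), (18,G3,12.5), (19,G4,14), (20,G1,15.5), (20,G2,15.5), (25,G2,17), (26,G3,18)
Step 2: Sum ranks within each group.
R_1 = 38.5 (n_1 = 4)
R_2 = 52 (n_2 = 5)
R_3 = 34.5 (n_3 = 4)
R_4 = 46 (n_4 = 5)
Step 3: H = 12/(N(N+1)) * sum(R_i^2/n_i) - 3(N+1)
     = 12/(18*19) * (38.5^2/4 + 52^2/5 + 34.5^2/4 + 46^2/5) - 3*19
     = 0.035088 * 1632.12 - 57
     = 0.267544.
Step 4: Ties present; correction factor C = 1 - 48/(18^3 - 18) = 0.991744. Corrected H = 0.267544 / 0.991744 = 0.269771.
Step 5: Under H0, H ~ chi^2(3); p-value = 0.965610.
Step 6: alpha = 0.1. fail to reject H0.

H = 0.2698, df = 3, p = 0.965610, fail to reject H0.


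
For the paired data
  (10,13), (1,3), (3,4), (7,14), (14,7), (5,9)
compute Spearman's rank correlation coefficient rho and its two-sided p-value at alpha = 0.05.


Step 1: Rank x and y separately (midranks; no ties here).
rank(x): 10->5, 1->1, 3->2, 7->4, 14->6, 5->3
rank(y): 13->5, 3->1, 4->2, 14->6, 7->3, 9->4
Step 2: d_i = R_x(i) - R_y(i); compute d_i^2.
  (5-5)^2=0, (1-1)^2=0, (2-2)^2=0, (4-6)^2=4, (6-3)^2=9, (3-4)^2=1
sum(d^2) = 14.
Step 3: rho = 1 - 6*14 / (6*(6^2 - 1)) = 1 - 84/210 = 0.600000.
Step 4: Under H0, t = rho * sqrt((n-2)/(1-rho^2)) = 1.5000 ~ t(4).
Step 5: Two-sided p-value from the t-distribution with 4 df = 0.208000.
Step 6: alpha = 0.05. fail to reject H0.

rho = 0.6000, p = 0.208000, fail to reject H0 at alpha = 0.05.


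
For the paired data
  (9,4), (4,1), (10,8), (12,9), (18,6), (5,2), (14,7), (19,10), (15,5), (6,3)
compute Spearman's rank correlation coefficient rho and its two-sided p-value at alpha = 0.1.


Step 1: Rank x and y separately (midranks; no ties here).
rank(x): 9->4, 4->1, 10->5, 12->6, 18->9, 5->2, 14->7, 19->10, 15->8, 6->3
rank(y): 4->4, 1->1, 8->8, 9->9, 6->6, 2->2, 7->7, 10->10, 5->5, 3->3
Step 2: d_i = R_x(i) - R_y(i); compute d_i^2.
  (4-4)^2=0, (1-1)^2=0, (5-8)^2=9, (6-9)^2=9, (9-6)^2=9, (2-2)^2=0, (7-7)^2=0, (10-10)^2=0, (8-5)^2=9, (3-3)^2=0
sum(d^2) = 36.
Step 3: rho = 1 - 6*36 / (10*(10^2 - 1)) = 1 - 216/990 = 0.781818.
Step 4: Under H0, t = rho * sqrt((n-2)/(1-rho^2)) = 3.5466 ~ t(8).
Step 5: Two-sided p-value from the t-distribution with 8 df = 0.007547.
Step 6: alpha = 0.1. reject H0.

rho = 0.7818, p = 0.007547, reject H0 at alpha = 0.1.


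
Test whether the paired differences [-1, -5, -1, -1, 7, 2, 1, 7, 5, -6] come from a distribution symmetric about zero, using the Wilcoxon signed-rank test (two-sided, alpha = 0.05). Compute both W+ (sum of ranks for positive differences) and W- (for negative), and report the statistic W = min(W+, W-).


Step 1: Drop any zero differences (none here) and take |d_i|.
|d| = [1, 5, 1, 1, 7, 2, 1, 7, 5, 6]
Step 2: Midrank |d_i| (ties get averaged ranks).
ranks: |1|->2.5, |5|->6.5, |1|->2.5, |1|->2.5, |7|->9.5, |2|->5, |1|->2.5, |7|->9.5, |5|->6.5, |6|->8
Step 3: Attach original signs; sum ranks with positive sign and with negative sign.
W+ = 9.5 + 5 + 2.5 + 9.5 + 6.5 = 33
W- = 2.5 + 6.5 + 2.5 + 2.5 + 8 = 22
(Check: W+ + W- = 55 should equal n(n+1)/2 = 55.)
Step 4: Test statistic W = min(W+, W-) = 22.
Step 5: Ties in |d|, so use the tie-corrected normal approximation.
        E[W] = n(n+1)/4 = 10*11/4 = 27.5.
        Tie groups: |d|=1 (t=4), |d|=5 (t=2), |d|=7 (t=2); sum(t^3 - t) = 72.
        Var[W] = n(n+1)(2n+1)/24 - sum(t^3-t)/48 = 2310/24 - 72/48 = 94.75.
        z = (W - E[W]) / sqrt(Var[W]) = (22 - 27.5) / 9.7340 = -0.5650.
        Two-sided p = 2*Phi(z) = 0.572052.
Step 6: alpha = 0.05. fail to reject H0.

W+ = 33, W- = 22, W = min = 22, p = 0.572052, fail to reject H0.


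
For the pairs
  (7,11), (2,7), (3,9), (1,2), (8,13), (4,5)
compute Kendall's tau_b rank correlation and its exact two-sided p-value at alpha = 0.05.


Step 1: Enumerate the 15 unordered pairs (i,j) with i<j and classify each by sign(x_j-x_i) * sign(y_j-y_i).
  (1,2):dx=-5,dy=-4->C; (1,3):dx=-4,dy=-2->C; (1,4):dx=-6,dy=-9->C; (1,5):dx=+1,dy=+2->C
  (1,6):dx=-3,dy=-6->C; (2,3):dx=+1,dy=+2->C; (2,4):dx=-1,dy=-5->C; (2,5):dx=+6,dy=+6->C
  (2,6):dx=+2,dy=-2->D; (3,4):dx=-2,dy=-7->C; (3,5):dx=+5,dy=+4->C; (3,6):dx=+1,dy=-4->D
  (4,5):dx=+7,dy=+11->C; (4,6):dx=+3,dy=+3->C; (5,6):dx=-4,dy=-8->C
Step 2: C = 13, D = 2, total pairs = 15.
Step 3: tau = (C - D)/(n(n-1)/2) = (13 - 2)/15 = 0.733333.
Step 4: Exact two-sided p-value (enumerate n! = 720 permutations of y under H0): p = 0.055556.
Step 5: alpha = 0.05. fail to reject H0.

tau_b = 0.7333 (C=13, D=2), p = 0.055556, fail to reject H0.


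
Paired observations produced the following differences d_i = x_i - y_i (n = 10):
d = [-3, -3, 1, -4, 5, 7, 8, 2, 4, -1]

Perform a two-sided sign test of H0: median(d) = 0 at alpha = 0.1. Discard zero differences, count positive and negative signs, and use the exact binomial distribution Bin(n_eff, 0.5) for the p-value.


Step 1: Discard zero differences. Original n = 10; n_eff = number of nonzero differences = 10.
Nonzero differences (with sign): -3, -3, +1, -4, +5, +7, +8, +2, +4, -1
Step 2: Count signs: positive = 6, negative = 4.
Step 3: Under H0: P(positive) = 0.5, so the number of positives S ~ Bin(10, 0.5).
Step 4: Two-sided exact p-value = sum of Bin(10,0.5) probabilities at or below the observed probability = 0.753906.
Step 5: alpha = 0.1. fail to reject H0.

n_eff = 10, pos = 6, neg = 4, p = 0.753906, fail to reject H0.


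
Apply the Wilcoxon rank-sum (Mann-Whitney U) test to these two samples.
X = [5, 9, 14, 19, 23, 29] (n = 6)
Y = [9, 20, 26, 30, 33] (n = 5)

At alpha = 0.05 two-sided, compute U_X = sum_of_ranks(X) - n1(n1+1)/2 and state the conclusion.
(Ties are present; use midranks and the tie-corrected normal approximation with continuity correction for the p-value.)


Step 1: Combine and sort all 11 observations; assign midranks.
sorted (value, group): (5,X), (9,X), (9,Y), (14,X), (19,X), (20,Y), (23,X), (26,Y), (29,X), (30,Y), (33,Y)
ranks: 5->1, 9->2.5, 9->2.5, 14->4, 19->5, 20->6, 23->7, 26->8, 29->9, 30->10, 33->11
Step 2: Rank sum for X: R1 = 1 + 2.5 + 4 + 5 + 7 + 9 = 28.5.
Step 3: U_X = R1 - n1(n1+1)/2 = 28.5 - 6*7/2 = 28.5 - 21 = 7.5.
       U_Y = n1*n2 - U_X = 30 - 7.5 = 22.5.
Step 4: Ties are present, so use the tie-corrected normal approximation (with continuity correction) for the p-value.
Step 5: p-value = 0.200217; compare to alpha = 0.05. fail to reject H0.

U_X = 7.5, p = 0.200217, fail to reject H0 at alpha = 0.05.


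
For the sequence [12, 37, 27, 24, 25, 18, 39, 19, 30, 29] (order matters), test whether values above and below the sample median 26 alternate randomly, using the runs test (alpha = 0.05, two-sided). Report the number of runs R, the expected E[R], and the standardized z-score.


Step 1: Compute median = 26; label A = above, B = below.
Labels in order: BAABBBABAA  (n_A = 5, n_B = 5)
Step 2: Count runs R = 6.
Step 3: Under H0 (random ordering), E[R] = 2*n_A*n_B/(n_A+n_B) + 1 = 2*5*5/10 + 1 = 6.0000.
        Var[R] = 2*n_A*n_B*(2*n_A*n_B - n_A - n_B) / ((n_A+n_B)^2 * (n_A+n_B-1)) = 2000/900 = 2.2222.
        SD[R] = 1.4907.
Step 4: R = E[R], so z = 0 with no continuity correction.
Step 5: Two-sided p-value via normal approximation = 2*(1 - Phi(|z|)) = 1.000000.
Step 6: alpha = 0.05. fail to reject H0.

R = 6, z = 0.0000, p = 1.000000, fail to reject H0.


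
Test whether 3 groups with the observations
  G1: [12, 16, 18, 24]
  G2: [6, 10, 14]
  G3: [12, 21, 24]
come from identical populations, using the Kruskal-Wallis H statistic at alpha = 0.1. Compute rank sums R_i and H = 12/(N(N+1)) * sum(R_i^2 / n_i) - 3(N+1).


Step 1: Combine all N = 10 observations and assign midranks.
sorted (value, group, rank): (6,G2,1), (10,G2,2), (12,G1,3.5), (12,G3,3.5), (14,G2,5), (16,G1,6), (18,G1,7), (21,G3,8), (24,G1,9.5), (24,G3,9.5)
Step 2: Sum ranks within each group.
R_1 = 26 (n_1 = 4)
R_2 = 8 (n_2 = 3)
R_3 = 21 (n_3 = 3)
Step 3: H = 12/(N(N+1)) * sum(R_i^2/n_i) - 3(N+1)
     = 12/(10*11) * (26^2/4 + 8^2/3 + 21^2/3) - 3*11
     = 0.109091 * 337.333 - 33
     = 3.800000.
Step 4: Ties present; correction factor C = 1 - 12/(10^3 - 10) = 0.987879. Corrected H = 3.800000 / 0.987879 = 3.846626.
Step 5: Under H0, H ~ chi^2(2); p-value = 0.146122.
Step 6: alpha = 0.1. fail to reject H0.

H = 3.8466, df = 2, p = 0.146122, fail to reject H0.


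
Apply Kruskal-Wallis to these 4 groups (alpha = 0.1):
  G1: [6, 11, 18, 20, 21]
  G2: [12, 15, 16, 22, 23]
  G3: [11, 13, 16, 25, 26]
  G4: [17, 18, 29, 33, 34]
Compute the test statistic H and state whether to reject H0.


Step 1: Combine all N = 20 observations and assign midranks.
sorted (value, group, rank): (6,G1,1), (11,G1,2.5), (11,G3,2.5), (12,G2,4), (13,G3,5), (15,G2,6), (16,G2,7.5), (16,G3,7.5), (17,G4,9), (18,G1,10.5), (18,G4,10.5), (20,G1,12), (21,G1,13), (22,G2,14), (23,G2,15), (25,G3,16), (26,G3,17), (29,G4,18), (33,G4,19), (34,G4,20)
Step 2: Sum ranks within each group.
R_1 = 39 (n_1 = 5)
R_2 = 46.5 (n_2 = 5)
R_3 = 48 (n_3 = 5)
R_4 = 76.5 (n_4 = 5)
Step 3: H = 12/(N(N+1)) * sum(R_i^2/n_i) - 3(N+1)
     = 12/(20*21) * (39^2/5 + 46.5^2/5 + 48^2/5 + 76.5^2/5) - 3*21
     = 0.028571 * 2367.9 - 63
     = 4.654286.
Step 4: Ties present; correction factor C = 1 - 18/(20^3 - 20) = 0.997744. Corrected H = 4.654286 / 0.997744 = 4.664808.
Step 5: Under H0, H ~ chi^2(3); p-value = 0.198053.
Step 6: alpha = 0.1. fail to reject H0.

H = 4.6648, df = 3, p = 0.198053, fail to reject H0.


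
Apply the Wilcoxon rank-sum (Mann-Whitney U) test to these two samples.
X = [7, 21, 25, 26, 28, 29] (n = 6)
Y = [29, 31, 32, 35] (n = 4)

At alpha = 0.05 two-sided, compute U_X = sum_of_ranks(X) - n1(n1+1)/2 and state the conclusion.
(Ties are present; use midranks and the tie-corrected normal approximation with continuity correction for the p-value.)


Step 1: Combine and sort all 10 observations; assign midranks.
sorted (value, group): (7,X), (21,X), (25,X), (26,X), (28,X), (29,X), (29,Y), (31,Y), (32,Y), (35,Y)
ranks: 7->1, 21->2, 25->3, 26->4, 28->5, 29->6.5, 29->6.5, 31->8, 32->9, 35->10
Step 2: Rank sum for X: R1 = 1 + 2 + 3 + 4 + 5 + 6.5 = 21.5.
Step 3: U_X = R1 - n1(n1+1)/2 = 21.5 - 6*7/2 = 21.5 - 21 = 0.5.
       U_Y = n1*n2 - U_X = 24 - 0.5 = 23.5.
Step 4: Ties are present, so use the tie-corrected normal approximation (with continuity correction) for the p-value.
Step 5: p-value = 0.018655; compare to alpha = 0.05. reject H0.

U_X = 0.5, p = 0.018655, reject H0 at alpha = 0.05.


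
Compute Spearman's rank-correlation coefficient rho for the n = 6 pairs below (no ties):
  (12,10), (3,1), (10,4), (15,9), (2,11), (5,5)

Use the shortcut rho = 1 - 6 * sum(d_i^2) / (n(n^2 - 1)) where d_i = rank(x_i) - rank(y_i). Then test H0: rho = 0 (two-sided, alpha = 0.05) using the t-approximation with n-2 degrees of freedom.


Step 1: Rank x and y separately (midranks; no ties here).
rank(x): 12->5, 3->2, 10->4, 15->6, 2->1, 5->3
rank(y): 10->5, 1->1, 4->2, 9->4, 11->6, 5->3
Step 2: d_i = R_x(i) - R_y(i); compute d_i^2.
  (5-5)^2=0, (2-1)^2=1, (4-2)^2=4, (6-4)^2=4, (1-6)^2=25, (3-3)^2=0
sum(d^2) = 34.
Step 3: rho = 1 - 6*34 / (6*(6^2 - 1)) = 1 - 204/210 = 0.028571.
Step 4: Under H0, t = rho * sqrt((n-2)/(1-rho^2)) = 0.0572 ~ t(4).
Step 5: Two-sided p-value from the t-distribution with 4 df = 0.957155.
Step 6: alpha = 0.05. fail to reject H0.

rho = 0.0286, p = 0.957155, fail to reject H0 at alpha = 0.05.


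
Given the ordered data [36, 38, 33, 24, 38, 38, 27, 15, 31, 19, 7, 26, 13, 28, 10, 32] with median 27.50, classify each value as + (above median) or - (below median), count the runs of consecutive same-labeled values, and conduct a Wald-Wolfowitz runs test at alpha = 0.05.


Step 1: Compute median = 27.50; label A = above, B = below.
Labels in order: AAABAABBABBBBABA  (n_A = 8, n_B = 8)
Step 2: Count runs R = 9.
Step 3: Under H0 (random ordering), E[R] = 2*n_A*n_B/(n_A+n_B) + 1 = 2*8*8/16 + 1 = 9.0000.
        Var[R] = 2*n_A*n_B*(2*n_A*n_B - n_A - n_B) / ((n_A+n_B)^2 * (n_A+n_B-1)) = 14336/3840 = 3.7333.
        SD[R] = 1.9322.
Step 4: R = E[R], so z = 0 with no continuity correction.
Step 5: Two-sided p-value via normal approximation = 2*(1 - Phi(|z|)) = 1.000000.
Step 6: alpha = 0.05. fail to reject H0.

R = 9, z = 0.0000, p = 1.000000, fail to reject H0.


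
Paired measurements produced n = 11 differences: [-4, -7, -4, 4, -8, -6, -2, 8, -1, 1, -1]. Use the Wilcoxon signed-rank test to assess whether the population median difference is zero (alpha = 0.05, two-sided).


Step 1: Drop any zero differences (none here) and take |d_i|.
|d| = [4, 7, 4, 4, 8, 6, 2, 8, 1, 1, 1]
Step 2: Midrank |d_i| (ties get averaged ranks).
ranks: |4|->6, |7|->9, |4|->6, |4|->6, |8|->10.5, |6|->8, |2|->4, |8|->10.5, |1|->2, |1|->2, |1|->2
Step 3: Attach original signs; sum ranks with positive sign and with negative sign.
W+ = 6 + 10.5 + 2 = 18.5
W- = 6 + 9 + 6 + 10.5 + 8 + 4 + 2 + 2 = 47.5
(Check: W+ + W- = 66 should equal n(n+1)/2 = 66.)
Step 4: Test statistic W = min(W+, W-) = 18.5.
Step 5: Ties in |d|, so use the tie-corrected normal approximation.
        E[W] = n(n+1)/4 = 11*12/4 = 33.
        Tie groups: |d|=1 (t=3), |d|=4 (t=3), |d|=8 (t=2); sum(t^3 - t) = 54.
        Var[W] = n(n+1)(2n+1)/24 - sum(t^3-t)/48 = 3036/24 - 54/48 = 125.375.
        z = (W - E[W]) / sqrt(Var[W]) = (18.5 - 33) / 11.1971 = -1.2950.
        Two-sided p = 2*Phi(z) = 0.195328.
Step 6: alpha = 0.05. fail to reject H0.

W+ = 18.5, W- = 47.5, W = min = 18.5, p = 0.195328, fail to reject H0.


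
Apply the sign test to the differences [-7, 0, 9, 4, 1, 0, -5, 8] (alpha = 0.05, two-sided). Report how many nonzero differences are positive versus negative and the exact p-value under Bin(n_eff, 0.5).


Step 1: Discard zero differences. Original n = 8; n_eff = number of nonzero differences = 6.
Nonzero differences (with sign): -7, +9, +4, +1, -5, +8
Step 2: Count signs: positive = 4, negative = 2.
Step 3: Under H0: P(positive) = 0.5, so the number of positives S ~ Bin(6, 0.5).
Step 4: Two-sided exact p-value = sum of Bin(6,0.5) probabilities at or below the observed probability = 0.687500.
Step 5: alpha = 0.05. fail to reject H0.

n_eff = 6, pos = 4, neg = 2, p = 0.687500, fail to reject H0.


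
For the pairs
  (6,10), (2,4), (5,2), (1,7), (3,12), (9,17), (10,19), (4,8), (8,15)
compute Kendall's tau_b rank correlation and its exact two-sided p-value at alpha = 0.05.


Step 1: Enumerate the 36 unordered pairs (i,j) with i<j and classify each by sign(x_j-x_i) * sign(y_j-y_i).
  (1,2):dx=-4,dy=-6->C; (1,3):dx=-1,dy=-8->C; (1,4):dx=-5,dy=-3->C; (1,5):dx=-3,dy=+2->D
  (1,6):dx=+3,dy=+7->C; (1,7):dx=+4,dy=+9->C; (1,8):dx=-2,dy=-2->C; (1,9):dx=+2,dy=+5->C
  (2,3):dx=+3,dy=-2->D; (2,4):dx=-1,dy=+3->D; (2,5):dx=+1,dy=+8->C; (2,6):dx=+7,dy=+13->C
  (2,7):dx=+8,dy=+15->C; (2,8):dx=+2,dy=+4->C; (2,9):dx=+6,dy=+11->C; (3,4):dx=-4,dy=+5->D
  (3,5):dx=-2,dy=+10->D; (3,6):dx=+4,dy=+15->C; (3,7):dx=+5,dy=+17->C; (3,8):dx=-1,dy=+6->D
  (3,9):dx=+3,dy=+13->C; (4,5):dx=+2,dy=+5->C; (4,6):dx=+8,dy=+10->C; (4,7):dx=+9,dy=+12->C
  (4,8):dx=+3,dy=+1->C; (4,9):dx=+7,dy=+8->C; (5,6):dx=+6,dy=+5->C; (5,7):dx=+7,dy=+7->C
  (5,8):dx=+1,dy=-4->D; (5,9):dx=+5,dy=+3->C; (6,7):dx=+1,dy=+2->C; (6,8):dx=-5,dy=-9->C
  (6,9):dx=-1,dy=-2->C; (7,8):dx=-6,dy=-11->C; (7,9):dx=-2,dy=-4->C; (8,9):dx=+4,dy=+7->C
Step 2: C = 29, D = 7, total pairs = 36.
Step 3: tau = (C - D)/(n(n-1)/2) = (29 - 7)/36 = 0.611111.
Step 4: Exact two-sided p-value (enumerate n! = 362880 permutations of y under H0): p = 0.024741.
Step 5: alpha = 0.05. reject H0.

tau_b = 0.6111 (C=29, D=7), p = 0.024741, reject H0.


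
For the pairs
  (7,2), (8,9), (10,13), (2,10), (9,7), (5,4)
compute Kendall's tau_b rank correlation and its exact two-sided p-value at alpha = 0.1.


Step 1: Enumerate the 15 unordered pairs (i,j) with i<j and classify each by sign(x_j-x_i) * sign(y_j-y_i).
  (1,2):dx=+1,dy=+7->C; (1,3):dx=+3,dy=+11->C; (1,4):dx=-5,dy=+8->D; (1,5):dx=+2,dy=+5->C
  (1,6):dx=-2,dy=+2->D; (2,3):dx=+2,dy=+4->C; (2,4):dx=-6,dy=+1->D; (2,5):dx=+1,dy=-2->D
  (2,6):dx=-3,dy=-5->C; (3,4):dx=-8,dy=-3->C; (3,5):dx=-1,dy=-6->C; (3,6):dx=-5,dy=-9->C
  (4,5):dx=+7,dy=-3->D; (4,6):dx=+3,dy=-6->D; (5,6):dx=-4,dy=-3->C
Step 2: C = 9, D = 6, total pairs = 15.
Step 3: tau = (C - D)/(n(n-1)/2) = (9 - 6)/15 = 0.200000.
Step 4: Exact two-sided p-value (enumerate n! = 720 permutations of y under H0): p = 0.719444.
Step 5: alpha = 0.1. fail to reject H0.

tau_b = 0.2000 (C=9, D=6), p = 0.719444, fail to reject H0.


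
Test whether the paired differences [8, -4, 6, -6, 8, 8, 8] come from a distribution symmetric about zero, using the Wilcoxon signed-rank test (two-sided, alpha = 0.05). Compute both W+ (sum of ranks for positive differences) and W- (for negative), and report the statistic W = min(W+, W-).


Step 1: Drop any zero differences (none here) and take |d_i|.
|d| = [8, 4, 6, 6, 8, 8, 8]
Step 2: Midrank |d_i| (ties get averaged ranks).
ranks: |8|->5.5, |4|->1, |6|->2.5, |6|->2.5, |8|->5.5, |8|->5.5, |8|->5.5
Step 3: Attach original signs; sum ranks with positive sign and with negative sign.
W+ = 5.5 + 2.5 + 5.5 + 5.5 + 5.5 = 24.5
W- = 1 + 2.5 = 3.5
(Check: W+ + W- = 28 should equal n(n+1)/2 = 28.)
Step 4: Test statistic W = min(W+, W-) = 3.5.
Step 5: Ties in |d|, so use the tie-corrected normal approximation.
        E[W] = n(n+1)/4 = 7*8/4 = 14.
        Tie groups: |d|=6 (t=2), |d|=8 (t=4); sum(t^3 - t) = 66.
        Var[W] = n(n+1)(2n+1)/24 - sum(t^3-t)/48 = 840/24 - 66/48 = 33.625.
        z = (W - E[W]) / sqrt(Var[W]) = (3.5 - 14) / 5.7987 = -1.8107.
        Two-sided p = 2*Phi(z) = 0.070180.
Step 6: alpha = 0.05. fail to reject H0.

W+ = 24.5, W- = 3.5, W = min = 3.5, p = 0.070180, fail to reject H0.


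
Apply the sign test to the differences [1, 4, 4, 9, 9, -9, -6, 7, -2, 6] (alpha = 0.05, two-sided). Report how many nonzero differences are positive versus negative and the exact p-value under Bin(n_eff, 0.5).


Step 1: Discard zero differences. Original n = 10; n_eff = number of nonzero differences = 10.
Nonzero differences (with sign): +1, +4, +4, +9, +9, -9, -6, +7, -2, +6
Step 2: Count signs: positive = 7, negative = 3.
Step 3: Under H0: P(positive) = 0.5, so the number of positives S ~ Bin(10, 0.5).
Step 4: Two-sided exact p-value = sum of Bin(10,0.5) probabilities at or below the observed probability = 0.343750.
Step 5: alpha = 0.05. fail to reject H0.

n_eff = 10, pos = 7, neg = 3, p = 0.343750, fail to reject H0.


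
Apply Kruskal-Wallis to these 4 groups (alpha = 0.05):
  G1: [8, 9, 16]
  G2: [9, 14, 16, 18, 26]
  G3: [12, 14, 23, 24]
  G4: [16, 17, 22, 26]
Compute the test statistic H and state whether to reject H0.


Step 1: Combine all N = 16 observations and assign midranks.
sorted (value, group, rank): (8,G1,1), (9,G1,2.5), (9,G2,2.5), (12,G3,4), (14,G2,5.5), (14,G3,5.5), (16,G1,8), (16,G2,8), (16,G4,8), (17,G4,10), (18,G2,11), (22,G4,12), (23,G3,13), (24,G3,14), (26,G2,15.5), (26,G4,15.5)
Step 2: Sum ranks within each group.
R_1 = 11.5 (n_1 = 3)
R_2 = 42.5 (n_2 = 5)
R_3 = 36.5 (n_3 = 4)
R_4 = 45.5 (n_4 = 4)
Step 3: H = 12/(N(N+1)) * sum(R_i^2/n_i) - 3(N+1)
     = 12/(16*17) * (11.5^2/3 + 42.5^2/5 + 36.5^2/4 + 45.5^2/4) - 3*17
     = 0.044118 * 1255.96 - 51
     = 4.409926.
Step 4: Ties present; correction factor C = 1 - 42/(16^3 - 16) = 0.989706. Corrected H = 4.409926 / 0.989706 = 4.455795.
Step 5: Under H0, H ~ chi^2(3); p-value = 0.216267.
Step 6: alpha = 0.05. fail to reject H0.

H = 4.4558, df = 3, p = 0.216267, fail to reject H0.


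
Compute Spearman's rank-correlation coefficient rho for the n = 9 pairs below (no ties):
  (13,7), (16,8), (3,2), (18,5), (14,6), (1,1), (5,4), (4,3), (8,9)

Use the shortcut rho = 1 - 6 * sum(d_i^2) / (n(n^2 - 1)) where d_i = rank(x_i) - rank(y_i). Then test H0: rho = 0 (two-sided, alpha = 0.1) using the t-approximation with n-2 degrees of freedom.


Step 1: Rank x and y separately (midranks; no ties here).
rank(x): 13->6, 16->8, 3->2, 18->9, 14->7, 1->1, 5->4, 4->3, 8->5
rank(y): 7->7, 8->8, 2->2, 5->5, 6->6, 1->1, 4->4, 3->3, 9->9
Step 2: d_i = R_x(i) - R_y(i); compute d_i^2.
  (6-7)^2=1, (8-8)^2=0, (2-2)^2=0, (9-5)^2=16, (7-6)^2=1, (1-1)^2=0, (4-4)^2=0, (3-3)^2=0, (5-9)^2=16
sum(d^2) = 34.
Step 3: rho = 1 - 6*34 / (9*(9^2 - 1)) = 1 - 204/720 = 0.716667.
Step 4: Under H0, t = rho * sqrt((n-2)/(1-rho^2)) = 2.7188 ~ t(7).
Step 5: Two-sided p-value from the t-distribution with 7 df = 0.029818.
Step 6: alpha = 0.1. reject H0.

rho = 0.7167, p = 0.029818, reject H0 at alpha = 0.1.


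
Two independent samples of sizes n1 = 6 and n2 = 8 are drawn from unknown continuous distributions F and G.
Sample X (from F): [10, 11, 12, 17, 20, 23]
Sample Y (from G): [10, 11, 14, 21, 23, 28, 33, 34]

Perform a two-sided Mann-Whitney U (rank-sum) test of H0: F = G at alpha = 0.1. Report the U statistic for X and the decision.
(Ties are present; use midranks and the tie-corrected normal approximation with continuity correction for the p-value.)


Step 1: Combine and sort all 14 observations; assign midranks.
sorted (value, group): (10,X), (10,Y), (11,X), (11,Y), (12,X), (14,Y), (17,X), (20,X), (21,Y), (23,X), (23,Y), (28,Y), (33,Y), (34,Y)
ranks: 10->1.5, 10->1.5, 11->3.5, 11->3.5, 12->5, 14->6, 17->7, 20->8, 21->9, 23->10.5, 23->10.5, 28->12, 33->13, 34->14
Step 2: Rank sum for X: R1 = 1.5 + 3.5 + 5 + 7 + 8 + 10.5 = 35.5.
Step 3: U_X = R1 - n1(n1+1)/2 = 35.5 - 6*7/2 = 35.5 - 21 = 14.5.
       U_Y = n1*n2 - U_X = 48 - 14.5 = 33.5.
Step 4: Ties are present, so use the tie-corrected normal approximation (with continuity correction) for the p-value.
Step 5: p-value = 0.243718; compare to alpha = 0.1. fail to reject H0.

U_X = 14.5, p = 0.243718, fail to reject H0 at alpha = 0.1.


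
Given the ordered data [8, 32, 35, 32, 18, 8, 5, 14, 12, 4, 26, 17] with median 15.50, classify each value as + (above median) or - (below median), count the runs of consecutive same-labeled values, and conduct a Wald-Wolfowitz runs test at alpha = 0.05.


Step 1: Compute median = 15.50; label A = above, B = below.
Labels in order: BAAAABBBBBAA  (n_A = 6, n_B = 6)
Step 2: Count runs R = 4.
Step 3: Under H0 (random ordering), E[R] = 2*n_A*n_B/(n_A+n_B) + 1 = 2*6*6/12 + 1 = 7.0000.
        Var[R] = 2*n_A*n_B*(2*n_A*n_B - n_A - n_B) / ((n_A+n_B)^2 * (n_A+n_B-1)) = 4320/1584 = 2.7273.
        SD[R] = 1.6514.
Step 4: Continuity-corrected z = (R + 0.5 - E[R]) / SD[R] = (4 + 0.5 - 7.0000) / 1.6514 = -1.5138.
Step 5: Two-sided p-value via normal approximation = 2*(1 - Phi(|z|)) = 0.130070.
Step 6: alpha = 0.05. fail to reject H0.

R = 4, z = -1.5138, p = 0.130070, fail to reject H0.


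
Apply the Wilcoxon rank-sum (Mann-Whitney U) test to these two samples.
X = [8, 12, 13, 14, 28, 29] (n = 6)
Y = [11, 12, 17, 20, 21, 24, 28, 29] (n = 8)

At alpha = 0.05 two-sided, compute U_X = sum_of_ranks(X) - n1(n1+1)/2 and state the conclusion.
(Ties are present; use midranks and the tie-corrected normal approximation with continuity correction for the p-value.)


Step 1: Combine and sort all 14 observations; assign midranks.
sorted (value, group): (8,X), (11,Y), (12,X), (12,Y), (13,X), (14,X), (17,Y), (20,Y), (21,Y), (24,Y), (28,X), (28,Y), (29,X), (29,Y)
ranks: 8->1, 11->2, 12->3.5, 12->3.5, 13->5, 14->6, 17->7, 20->8, 21->9, 24->10, 28->11.5, 28->11.5, 29->13.5, 29->13.5
Step 2: Rank sum for X: R1 = 1 + 3.5 + 5 + 6 + 11.5 + 13.5 = 40.5.
Step 3: U_X = R1 - n1(n1+1)/2 = 40.5 - 6*7/2 = 40.5 - 21 = 19.5.
       U_Y = n1*n2 - U_X = 48 - 19.5 = 28.5.
Step 4: Ties are present, so use the tie-corrected normal approximation (with continuity correction) for the p-value.
Step 5: p-value = 0.604382; compare to alpha = 0.05. fail to reject H0.

U_X = 19.5, p = 0.604382, fail to reject H0 at alpha = 0.05.


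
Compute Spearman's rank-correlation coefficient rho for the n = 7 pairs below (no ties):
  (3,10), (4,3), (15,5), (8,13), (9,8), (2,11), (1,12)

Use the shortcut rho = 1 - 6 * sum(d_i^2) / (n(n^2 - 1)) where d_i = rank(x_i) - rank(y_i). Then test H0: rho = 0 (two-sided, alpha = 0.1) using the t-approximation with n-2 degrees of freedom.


Step 1: Rank x and y separately (midranks; no ties here).
rank(x): 3->3, 4->4, 15->7, 8->5, 9->6, 2->2, 1->1
rank(y): 10->4, 3->1, 5->2, 13->7, 8->3, 11->5, 12->6
Step 2: d_i = R_x(i) - R_y(i); compute d_i^2.
  (3-4)^2=1, (4-1)^2=9, (7-2)^2=25, (5-7)^2=4, (6-3)^2=9, (2-5)^2=9, (1-6)^2=25
sum(d^2) = 82.
Step 3: rho = 1 - 6*82 / (7*(7^2 - 1)) = 1 - 492/336 = -0.464286.
Step 4: Under H0, t = rho * sqrt((n-2)/(1-rho^2)) = -1.1722 ~ t(5).
Step 5: Two-sided p-value from the t-distribution with 5 df = 0.293934.
Step 6: alpha = 0.1. fail to reject H0.

rho = -0.4643, p = 0.293934, fail to reject H0 at alpha = 0.1.


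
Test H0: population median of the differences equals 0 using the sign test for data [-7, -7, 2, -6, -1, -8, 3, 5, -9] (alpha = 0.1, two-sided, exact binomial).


Step 1: Discard zero differences. Original n = 9; n_eff = number of nonzero differences = 9.
Nonzero differences (with sign): -7, -7, +2, -6, -1, -8, +3, +5, -9
Step 2: Count signs: positive = 3, negative = 6.
Step 3: Under H0: P(positive) = 0.5, so the number of positives S ~ Bin(9, 0.5).
Step 4: Two-sided exact p-value = sum of Bin(9,0.5) probabilities at or below the observed probability = 0.507812.
Step 5: alpha = 0.1. fail to reject H0.

n_eff = 9, pos = 3, neg = 6, p = 0.507812, fail to reject H0.


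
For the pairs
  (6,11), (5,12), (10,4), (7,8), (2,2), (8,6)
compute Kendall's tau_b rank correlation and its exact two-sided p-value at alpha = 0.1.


Step 1: Enumerate the 15 unordered pairs (i,j) with i<j and classify each by sign(x_j-x_i) * sign(y_j-y_i).
  (1,2):dx=-1,dy=+1->D; (1,3):dx=+4,dy=-7->D; (1,4):dx=+1,dy=-3->D; (1,5):dx=-4,dy=-9->C
  (1,6):dx=+2,dy=-5->D; (2,3):dx=+5,dy=-8->D; (2,4):dx=+2,dy=-4->D; (2,5):dx=-3,dy=-10->C
  (2,6):dx=+3,dy=-6->D; (3,4):dx=-3,dy=+4->D; (3,5):dx=-8,dy=-2->C; (3,6):dx=-2,dy=+2->D
  (4,5):dx=-5,dy=-6->C; (4,6):dx=+1,dy=-2->D; (5,6):dx=+6,dy=+4->C
Step 2: C = 5, D = 10, total pairs = 15.
Step 3: tau = (C - D)/(n(n-1)/2) = (5 - 10)/15 = -0.333333.
Step 4: Exact two-sided p-value (enumerate n! = 720 permutations of y under H0): p = 0.469444.
Step 5: alpha = 0.1. fail to reject H0.

tau_b = -0.3333 (C=5, D=10), p = 0.469444, fail to reject H0.


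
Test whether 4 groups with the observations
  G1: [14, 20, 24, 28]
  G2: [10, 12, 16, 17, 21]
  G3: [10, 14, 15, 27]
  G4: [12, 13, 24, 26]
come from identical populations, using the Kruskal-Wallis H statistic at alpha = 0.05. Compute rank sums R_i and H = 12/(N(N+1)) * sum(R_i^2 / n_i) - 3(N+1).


Step 1: Combine all N = 17 observations and assign midranks.
sorted (value, group, rank): (10,G2,1.5), (10,G3,1.5), (12,G2,3.5), (12,G4,3.5), (13,G4,5), (14,G1,6.5), (14,G3,6.5), (15,G3,8), (16,G2,9), (17,G2,10), (20,G1,11), (21,G2,12), (24,G1,13.5), (24,G4,13.5), (26,G4,15), (27,G3,16), (28,G1,17)
Step 2: Sum ranks within each group.
R_1 = 48 (n_1 = 4)
R_2 = 36 (n_2 = 5)
R_3 = 32 (n_3 = 4)
R_4 = 37 (n_4 = 4)
Step 3: H = 12/(N(N+1)) * sum(R_i^2/n_i) - 3(N+1)
     = 12/(17*18) * (48^2/4 + 36^2/5 + 32^2/4 + 37^2/4) - 3*18
     = 0.039216 * 1433.45 - 54
     = 2.213725.
Step 4: Ties present; correction factor C = 1 - 24/(17^3 - 17) = 0.995098. Corrected H = 2.213725 / 0.995098 = 2.224631.
Step 5: Under H0, H ~ chi^2(3); p-value = 0.527113.
Step 6: alpha = 0.05. fail to reject H0.

H = 2.2246, df = 3, p = 0.527113, fail to reject H0.


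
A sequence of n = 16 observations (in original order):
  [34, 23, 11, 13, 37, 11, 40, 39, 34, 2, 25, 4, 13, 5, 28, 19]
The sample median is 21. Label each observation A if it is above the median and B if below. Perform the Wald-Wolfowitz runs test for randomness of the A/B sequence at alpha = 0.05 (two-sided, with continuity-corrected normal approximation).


Step 1: Compute median = 21; label A = above, B = below.
Labels in order: AABBABAAABABBBAB  (n_A = 8, n_B = 8)
Step 2: Count runs R = 10.
Step 3: Under H0 (random ordering), E[R] = 2*n_A*n_B/(n_A+n_B) + 1 = 2*8*8/16 + 1 = 9.0000.
        Var[R] = 2*n_A*n_B*(2*n_A*n_B - n_A - n_B) / ((n_A+n_B)^2 * (n_A+n_B-1)) = 14336/3840 = 3.7333.
        SD[R] = 1.9322.
Step 4: Continuity-corrected z = (R - 0.5 - E[R]) / SD[R] = (10 - 0.5 - 9.0000) / 1.9322 = 0.2588.
Step 5: Two-sided p-value via normal approximation = 2*(1 - Phi(|z|)) = 0.795809.
Step 6: alpha = 0.05. fail to reject H0.

R = 10, z = 0.2588, p = 0.795809, fail to reject H0.


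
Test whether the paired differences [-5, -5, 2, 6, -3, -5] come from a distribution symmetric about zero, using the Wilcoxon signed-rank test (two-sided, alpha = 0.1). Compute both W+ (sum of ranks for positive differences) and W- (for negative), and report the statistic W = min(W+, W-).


Step 1: Drop any zero differences (none here) and take |d_i|.
|d| = [5, 5, 2, 6, 3, 5]
Step 2: Midrank |d_i| (ties get averaged ranks).
ranks: |5|->4, |5|->4, |2|->1, |6|->6, |3|->2, |5|->4
Step 3: Attach original signs; sum ranks with positive sign and with negative sign.
W+ = 1 + 6 = 7
W- = 4 + 4 + 2 + 4 = 14
(Check: W+ + W- = 21 should equal n(n+1)/2 = 21.)
Step 4: Test statistic W = min(W+, W-) = 7.
Step 5: Ties in |d|, so use the tie-corrected normal approximation.
        E[W] = n(n+1)/4 = 6*7/4 = 10.5.
        Tie groups: |d|=5 (t=3); sum(t^3 - t) = 24.
        Var[W] = n(n+1)(2n+1)/24 - sum(t^3-t)/48 = 546/24 - 24/48 = 22.25.
        z = (W - E[W]) / sqrt(Var[W]) = (7 - 10.5) / 4.7170 = -0.7420.
        Two-sided p = 2*Phi(z) = 0.458088.
Step 6: alpha = 0.1. fail to reject H0.

W+ = 7, W- = 14, W = min = 7, p = 0.458088, fail to reject H0.


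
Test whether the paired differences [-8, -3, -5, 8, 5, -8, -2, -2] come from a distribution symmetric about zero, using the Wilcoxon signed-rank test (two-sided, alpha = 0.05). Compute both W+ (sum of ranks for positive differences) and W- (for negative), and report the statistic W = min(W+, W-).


Step 1: Drop any zero differences (none here) and take |d_i|.
|d| = [8, 3, 5, 8, 5, 8, 2, 2]
Step 2: Midrank |d_i| (ties get averaged ranks).
ranks: |8|->7, |3|->3, |5|->4.5, |8|->7, |5|->4.5, |8|->7, |2|->1.5, |2|->1.5
Step 3: Attach original signs; sum ranks with positive sign and with negative sign.
W+ = 7 + 4.5 = 11.5
W- = 7 + 3 + 4.5 + 7 + 1.5 + 1.5 = 24.5
(Check: W+ + W- = 36 should equal n(n+1)/2 = 36.)
Step 4: Test statistic W = min(W+, W-) = 11.5.
Step 5: Ties in |d|, so use the tie-corrected normal approximation.
        E[W] = n(n+1)/4 = 8*9/4 = 18.
        Tie groups: |d|=2 (t=2), |d|=5 (t=2), |d|=8 (t=3); sum(t^3 - t) = 36.
        Var[W] = n(n+1)(2n+1)/24 - sum(t^3-t)/48 = 1224/24 - 36/48 = 50.25.
        z = (W - E[W]) / sqrt(Var[W]) = (11.5 - 18) / 7.0887 = -0.9169.
        Two-sided p = 2*Phi(z) = 0.359169.
Step 6: alpha = 0.05. fail to reject H0.

W+ = 11.5, W- = 24.5, W = min = 11.5, p = 0.359169, fail to reject H0.


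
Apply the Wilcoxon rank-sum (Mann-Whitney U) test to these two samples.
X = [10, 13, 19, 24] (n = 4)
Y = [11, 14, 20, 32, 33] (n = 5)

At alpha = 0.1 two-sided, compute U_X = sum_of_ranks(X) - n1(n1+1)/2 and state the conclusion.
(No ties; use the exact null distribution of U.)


Step 1: Combine and sort all 9 observations; assign midranks.
sorted (value, group): (10,X), (11,Y), (13,X), (14,Y), (19,X), (20,Y), (24,X), (32,Y), (33,Y)
ranks: 10->1, 11->2, 13->3, 14->4, 19->5, 20->6, 24->7, 32->8, 33->9
Step 2: Rank sum for X: R1 = 1 + 3 + 5 + 7 = 16.
Step 3: U_X = R1 - n1(n1+1)/2 = 16 - 4*5/2 = 16 - 10 = 6.
       U_Y = n1*n2 - U_X = 20 - 6 = 14.
Step 4: No ties, so the exact null distribution of U (based on enumerating the C(9,4) = 126 equally likely rank assignments) gives the two-sided p-value.
Step 5: p-value = 0.412698; compare to alpha = 0.1. fail to reject H0.

U_X = 6, p = 0.412698, fail to reject H0 at alpha = 0.1.


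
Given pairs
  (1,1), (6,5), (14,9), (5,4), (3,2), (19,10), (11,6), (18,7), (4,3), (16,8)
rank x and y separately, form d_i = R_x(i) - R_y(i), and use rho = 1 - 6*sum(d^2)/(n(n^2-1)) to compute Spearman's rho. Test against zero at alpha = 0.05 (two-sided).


Step 1: Rank x and y separately (midranks; no ties here).
rank(x): 1->1, 6->5, 14->7, 5->4, 3->2, 19->10, 11->6, 18->9, 4->3, 16->8
rank(y): 1->1, 5->5, 9->9, 4->4, 2->2, 10->10, 6->6, 7->7, 3->3, 8->8
Step 2: d_i = R_x(i) - R_y(i); compute d_i^2.
  (1-1)^2=0, (5-5)^2=0, (7-9)^2=4, (4-4)^2=0, (2-2)^2=0, (10-10)^2=0, (6-6)^2=0, (9-7)^2=4, (3-3)^2=0, (8-8)^2=0
sum(d^2) = 8.
Step 3: rho = 1 - 6*8 / (10*(10^2 - 1)) = 1 - 48/990 = 0.951515.
Step 4: Under H0, t = rho * sqrt((n-2)/(1-rho^2)) = 8.7493 ~ t(8).
Step 5: Two-sided p-value from the t-distribution with 8 df = 0.000023.
Step 6: alpha = 0.05. reject H0.

rho = 0.9515, p = 0.000023, reject H0 at alpha = 0.05.


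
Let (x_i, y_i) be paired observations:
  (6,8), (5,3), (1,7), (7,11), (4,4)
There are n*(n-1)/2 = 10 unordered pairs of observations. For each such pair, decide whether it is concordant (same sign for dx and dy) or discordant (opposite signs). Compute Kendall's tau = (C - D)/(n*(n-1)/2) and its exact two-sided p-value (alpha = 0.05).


Step 1: Enumerate the 10 unordered pairs (i,j) with i<j and classify each by sign(x_j-x_i) * sign(y_j-y_i).
  (1,2):dx=-1,dy=-5->C; (1,3):dx=-5,dy=-1->C; (1,4):dx=+1,dy=+3->C; (1,5):dx=-2,dy=-4->C
  (2,3):dx=-4,dy=+4->D; (2,4):dx=+2,dy=+8->C; (2,5):dx=-1,dy=+1->D; (3,4):dx=+6,dy=+4->C
  (3,5):dx=+3,dy=-3->D; (4,5):dx=-3,dy=-7->C
Step 2: C = 7, D = 3, total pairs = 10.
Step 3: tau = (C - D)/(n(n-1)/2) = (7 - 3)/10 = 0.400000.
Step 4: Exact two-sided p-value (enumerate n! = 120 permutations of y under H0): p = 0.483333.
Step 5: alpha = 0.05. fail to reject H0.

tau_b = 0.4000 (C=7, D=3), p = 0.483333, fail to reject H0.


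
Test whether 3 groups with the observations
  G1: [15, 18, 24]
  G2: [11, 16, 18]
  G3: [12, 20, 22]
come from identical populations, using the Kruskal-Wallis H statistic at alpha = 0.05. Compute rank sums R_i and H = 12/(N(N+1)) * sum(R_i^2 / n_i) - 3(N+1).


Step 1: Combine all N = 9 observations and assign midranks.
sorted (value, group, rank): (11,G2,1), (12,G3,2), (15,G1,3), (16,G2,4), (18,G1,5.5), (18,G2,5.5), (20,G3,7), (22,G3,8), (24,G1,9)
Step 2: Sum ranks within each group.
R_1 = 17.5 (n_1 = 3)
R_2 = 10.5 (n_2 = 3)
R_3 = 17 (n_3 = 3)
Step 3: H = 12/(N(N+1)) * sum(R_i^2/n_i) - 3(N+1)
     = 12/(9*10) * (17.5^2/3 + 10.5^2/3 + 17^2/3) - 3*10
     = 0.133333 * 235.167 - 30
     = 1.355556.
Step 4: Ties present; correction factor C = 1 - 6/(9^3 - 9) = 0.991667. Corrected H = 1.355556 / 0.991667 = 1.366947.
Step 5: Under H0, H ~ chi^2(2); p-value = 0.504860.
Step 6: alpha = 0.05. fail to reject H0.

H = 1.3669, df = 2, p = 0.504860, fail to reject H0.


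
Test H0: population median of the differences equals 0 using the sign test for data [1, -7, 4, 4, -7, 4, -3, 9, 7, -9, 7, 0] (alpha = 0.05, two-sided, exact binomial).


Step 1: Discard zero differences. Original n = 12; n_eff = number of nonzero differences = 11.
Nonzero differences (with sign): +1, -7, +4, +4, -7, +4, -3, +9, +7, -9, +7
Step 2: Count signs: positive = 7, negative = 4.
Step 3: Under H0: P(positive) = 0.5, so the number of positives S ~ Bin(11, 0.5).
Step 4: Two-sided exact p-value = sum of Bin(11,0.5) probabilities at or below the observed probability = 0.548828.
Step 5: alpha = 0.05. fail to reject H0.

n_eff = 11, pos = 7, neg = 4, p = 0.548828, fail to reject H0.


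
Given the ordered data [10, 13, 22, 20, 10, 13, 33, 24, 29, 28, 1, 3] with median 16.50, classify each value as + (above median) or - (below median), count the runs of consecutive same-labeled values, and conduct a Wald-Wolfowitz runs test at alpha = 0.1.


Step 1: Compute median = 16.50; label A = above, B = below.
Labels in order: BBAABBAAAABB  (n_A = 6, n_B = 6)
Step 2: Count runs R = 5.
Step 3: Under H0 (random ordering), E[R] = 2*n_A*n_B/(n_A+n_B) + 1 = 2*6*6/12 + 1 = 7.0000.
        Var[R] = 2*n_A*n_B*(2*n_A*n_B - n_A - n_B) / ((n_A+n_B)^2 * (n_A+n_B-1)) = 4320/1584 = 2.7273.
        SD[R] = 1.6514.
Step 4: Continuity-corrected z = (R + 0.5 - E[R]) / SD[R] = (5 + 0.5 - 7.0000) / 1.6514 = -0.9083.
Step 5: Two-sided p-value via normal approximation = 2*(1 - Phi(|z|)) = 0.363722.
Step 6: alpha = 0.1. fail to reject H0.

R = 5, z = -0.9083, p = 0.363722, fail to reject H0.


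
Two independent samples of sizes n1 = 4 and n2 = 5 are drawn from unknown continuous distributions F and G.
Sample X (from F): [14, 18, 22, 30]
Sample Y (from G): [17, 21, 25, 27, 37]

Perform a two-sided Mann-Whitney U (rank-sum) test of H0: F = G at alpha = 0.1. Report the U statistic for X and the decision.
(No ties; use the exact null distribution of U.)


Step 1: Combine and sort all 9 observations; assign midranks.
sorted (value, group): (14,X), (17,Y), (18,X), (21,Y), (22,X), (25,Y), (27,Y), (30,X), (37,Y)
ranks: 14->1, 17->2, 18->3, 21->4, 22->5, 25->6, 27->7, 30->8, 37->9
Step 2: Rank sum for X: R1 = 1 + 3 + 5 + 8 = 17.
Step 3: U_X = R1 - n1(n1+1)/2 = 17 - 4*5/2 = 17 - 10 = 7.
       U_Y = n1*n2 - U_X = 20 - 7 = 13.
Step 4: No ties, so the exact null distribution of U (based on enumerating the C(9,4) = 126 equally likely rank assignments) gives the two-sided p-value.
Step 5: p-value = 0.555556; compare to alpha = 0.1. fail to reject H0.

U_X = 7, p = 0.555556, fail to reject H0 at alpha = 0.1.


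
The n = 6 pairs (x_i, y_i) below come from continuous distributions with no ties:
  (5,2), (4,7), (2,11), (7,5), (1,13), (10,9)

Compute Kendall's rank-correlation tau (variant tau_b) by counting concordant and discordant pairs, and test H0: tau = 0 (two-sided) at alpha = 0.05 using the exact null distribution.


Step 1: Enumerate the 15 unordered pairs (i,j) with i<j and classify each by sign(x_j-x_i) * sign(y_j-y_i).
  (1,2):dx=-1,dy=+5->D; (1,3):dx=-3,dy=+9->D; (1,4):dx=+2,dy=+3->C; (1,5):dx=-4,dy=+11->D
  (1,6):dx=+5,dy=+7->C; (2,3):dx=-2,dy=+4->D; (2,4):dx=+3,dy=-2->D; (2,5):dx=-3,dy=+6->D
  (2,6):dx=+6,dy=+2->C; (3,4):dx=+5,dy=-6->D; (3,5):dx=-1,dy=+2->D; (3,6):dx=+8,dy=-2->D
  (4,5):dx=-6,dy=+8->D; (4,6):dx=+3,dy=+4->C; (5,6):dx=+9,dy=-4->D
Step 2: C = 4, D = 11, total pairs = 15.
Step 3: tau = (C - D)/(n(n-1)/2) = (4 - 11)/15 = -0.466667.
Step 4: Exact two-sided p-value (enumerate n! = 720 permutations of y under H0): p = 0.272222.
Step 5: alpha = 0.05. fail to reject H0.

tau_b = -0.4667 (C=4, D=11), p = 0.272222, fail to reject H0.


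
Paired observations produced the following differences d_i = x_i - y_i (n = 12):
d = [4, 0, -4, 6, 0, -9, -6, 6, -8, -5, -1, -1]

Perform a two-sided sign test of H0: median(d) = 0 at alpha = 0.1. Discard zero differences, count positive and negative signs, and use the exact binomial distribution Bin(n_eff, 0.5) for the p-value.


Step 1: Discard zero differences. Original n = 12; n_eff = number of nonzero differences = 10.
Nonzero differences (with sign): +4, -4, +6, -9, -6, +6, -8, -5, -1, -1
Step 2: Count signs: positive = 3, negative = 7.
Step 3: Under H0: P(positive) = 0.5, so the number of positives S ~ Bin(10, 0.5).
Step 4: Two-sided exact p-value = sum of Bin(10,0.5) probabilities at or below the observed probability = 0.343750.
Step 5: alpha = 0.1. fail to reject H0.

n_eff = 10, pos = 3, neg = 7, p = 0.343750, fail to reject H0.


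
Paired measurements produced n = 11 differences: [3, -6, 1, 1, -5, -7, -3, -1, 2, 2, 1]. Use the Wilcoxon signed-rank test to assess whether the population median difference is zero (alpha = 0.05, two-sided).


Step 1: Drop any zero differences (none here) and take |d_i|.
|d| = [3, 6, 1, 1, 5, 7, 3, 1, 2, 2, 1]
Step 2: Midrank |d_i| (ties get averaged ranks).
ranks: |3|->7.5, |6|->10, |1|->2.5, |1|->2.5, |5|->9, |7|->11, |3|->7.5, |1|->2.5, |2|->5.5, |2|->5.5, |1|->2.5
Step 3: Attach original signs; sum ranks with positive sign and with negative sign.
W+ = 7.5 + 2.5 + 2.5 + 5.5 + 5.5 + 2.5 = 26
W- = 10 + 9 + 11 + 7.5 + 2.5 = 40
(Check: W+ + W- = 66 should equal n(n+1)/2 = 66.)
Step 4: Test statistic W = min(W+, W-) = 26.
Step 5: Ties in |d|, so use the tie-corrected normal approximation.
        E[W] = n(n+1)/4 = 11*12/4 = 33.
        Tie groups: |d|=1 (t=4), |d|=2 (t=2), |d|=3 (t=2); sum(t^3 - t) = 72.
        Var[W] = n(n+1)(2n+1)/24 - sum(t^3-t)/48 = 3036/24 - 72/48 = 125.
        z = (W - E[W]) / sqrt(Var[W]) = (26 - 33) / 11.1803 = -0.6261.
        Two-sided p = 2*Phi(z) = 0.531250.
Step 6: alpha = 0.05. fail to reject H0.

W+ = 26, W- = 40, W = min = 26, p = 0.531250, fail to reject H0.
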